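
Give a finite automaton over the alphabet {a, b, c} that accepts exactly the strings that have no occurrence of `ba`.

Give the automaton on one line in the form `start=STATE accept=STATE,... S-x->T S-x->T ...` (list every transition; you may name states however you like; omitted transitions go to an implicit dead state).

start=S0 accept=S0,S1 S0-a->S0 S0-b->S1 S0-c->S0 S1-a->S2 S1-b->S1 S1-c->S0 S2-a->S2 S2-b->S2 S2-c->S2

Track partial matches of the forbidden pattern `ba`. State S2 is a dead state reached once `ba` has occurred; every other state accepts. S0 means no part of `ba` is currently matched.
3 states suffice.
        a   b   c  
>* S0   S0  S1  S0 
 * S1   S2  S1  S0 
   S2   S2  S2  S2 
(> = start, * = accepting)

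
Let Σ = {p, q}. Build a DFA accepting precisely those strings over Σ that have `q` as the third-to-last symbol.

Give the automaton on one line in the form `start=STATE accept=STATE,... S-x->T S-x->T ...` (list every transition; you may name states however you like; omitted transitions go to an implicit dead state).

start=s0 accept=s11,s12,s13,s14 s0-p->s1 s0-q->s2 s1-p->s3 s1-q->s4 s2-p->s5 s2-q->s6 s3-p->s7 s3-q->s8 s4-p->s9 s4-q->s10 s5-p->s11 s5-q->s12 s6-p->s13 s6-q->s14 s7-p->s7 s7-q->s8 s8-p->s9 s8-q->s10 s9-p->s11 s9-q->s12 s10-p->s13 s10-q->s14 s11-p->s7 s11-q->s8 s12-p->s9 s12-q->s10 s13-p->s11 s13-q->s12 s14-p->s13 s14-q->s14

Because acceptance depends on a position counted from the end, the machine has to buffer the most recent 3 symbols. Make each state the string of the last up-to-3 symbols read; on input `x` shift the window left and append `x`. Accept when the buffered window has length 3 and begins with `q`.
With 15 states:
          p    q  
>  s0     s1   s2 
   s1     s3   s4 
   s2     s5   s6 
   s3     s7   s8 
   s4     s9  s10 
   s5    s11  s12 
   s6    s13  s14 
   s7     s7   s8 
   s8     s9  s10 
   s9    s11  s12 
   s10   s13  s14 
 * s11    s7   s8 
 * s12    s9  s10 
 * s13   s11  s12 
 * s14   s13  s14 
(> = start, * = accepting)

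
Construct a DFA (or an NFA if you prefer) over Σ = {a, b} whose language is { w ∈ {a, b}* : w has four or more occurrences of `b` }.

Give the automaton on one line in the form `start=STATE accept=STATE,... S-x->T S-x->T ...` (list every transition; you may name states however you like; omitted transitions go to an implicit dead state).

Only the number of `b`s matters, and only up to 5. Make a chain q0 → q1 → q2 → q3 → q4 → q5 advanced by each `b` (with q5 absorbing); every other symbol self-loops. The accepting set is {q4, q5}.
A 6-state machine:
        a   b  
>  q0   q0  q1 
   q1   q1  q2 
   q2   q2  q3 
   q3   q3  q4 
 * q4   q4  q5 
 * q5   q5  q5 
(> = start, * = accepting)

start=q0 accept=q4,q5 q0-a->q0 q0-b->q1 q1-a->q1 q1-b->q2 q2-a->q2 q2-b->q3 q3-a->q3 q3-b->q4 q4-a->q4 q4-b->q5 q5-a->q5 q5-b->q5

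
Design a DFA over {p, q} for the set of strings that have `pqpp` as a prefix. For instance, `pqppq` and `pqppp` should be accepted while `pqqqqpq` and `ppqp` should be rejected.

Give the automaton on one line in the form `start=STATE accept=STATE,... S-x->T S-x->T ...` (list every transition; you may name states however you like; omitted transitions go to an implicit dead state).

start=s0 accept=s4 s0-p->s1 s0-q->s5 s1-p->s5 s1-q->s2 s2-p->s3 s2-q->s5 s3-p->s4 s3-q->s5 s4-p->s4 s4-q->s4 s5-p->s5 s5-q->s5

Check the first 4 symbols one by one: s0 through s3 record how many have matched `pqpp` so far; any wrong symbol goes to the dead state s5. After all 4 match we enter the accepting sink s4.
A 6-state machine:
        p   q  
>  s0   s1  s5 
   s1   s5  s2 
   s2   s3  s5 
   s3   s4  s5 
 * s4   s4  s4 
   s5   s5  s5 
(> = start, * = accepting)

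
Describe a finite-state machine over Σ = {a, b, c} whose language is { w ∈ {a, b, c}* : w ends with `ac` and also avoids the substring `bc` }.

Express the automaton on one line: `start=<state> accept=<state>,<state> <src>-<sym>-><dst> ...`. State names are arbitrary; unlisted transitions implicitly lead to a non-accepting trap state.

Build one automaton per condition and run them in lockstep. One (3 states) tracks how much of the suffix `ac` has currently been matched; the other (3 states) tracks partial matches of the forbidden pattern `bc`. Each combined state is a pair, one component from each; accept when both components accept. After merging equivalent states the machine shrinks.
A 5-state machine:
        a   b   c  
>  q0   q1  q2  q0 
   q1   q1  q2  q3 
   q2   q1  q2  q4 
 * q3   q1  q2  q0 
   q4   q4  q4  q4 
(> = start, * = accepting)

start=q0 accept=q3 q0-a->q1 q0-b->q2 q0-c->q0 q1-a->q1 q1-b->q2 q1-c->q3 q2-a->q1 q2-b->q2 q2-c->q4 q3-a->q1 q3-b->q2 q3-c->q0 q4-a->q4 q4-b->q4 q4-c->q4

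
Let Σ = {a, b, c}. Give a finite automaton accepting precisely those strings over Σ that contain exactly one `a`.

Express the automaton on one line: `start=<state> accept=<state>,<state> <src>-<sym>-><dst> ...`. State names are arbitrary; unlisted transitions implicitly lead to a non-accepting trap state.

Only the number of `a`s matters, and only up to 2. Make a chain s0 → s1 → s2 advanced by each `a` (with s2 absorbing); every other symbol self-loops. The accepting set is {s1}.
With 3 states:
        a   b   c  
>  s0   s1  s0  s0 
 * s1   s2  s1  s1 
   s2   s2  s2  s2 
(> = start, * = accepting)

start=s0 accept=s1 s0-a->s1 s0-b->s0 s0-c->s0 s1-a->s2 s1-b->s1 s1-c->s1 s2-a->s2 s2-b->s2 s2-c->s2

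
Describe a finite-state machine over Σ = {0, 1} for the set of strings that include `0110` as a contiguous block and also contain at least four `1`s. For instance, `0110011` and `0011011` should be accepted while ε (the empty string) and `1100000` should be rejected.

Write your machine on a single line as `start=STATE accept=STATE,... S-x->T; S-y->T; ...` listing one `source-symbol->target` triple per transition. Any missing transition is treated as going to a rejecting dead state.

start=q0; accept=q14; q0-0->q1; q0-1->q2; q1-0->q1; q1-1->q3; q2-0->q4; q2-1->q5; q3-0->q4; q3-1->q6; q4-0->q4; q4-1->q7; q5-0->q8; q5-1->q5; q6-0->q9; q6-1->q5; q7-0->q8; q7-1->q10; q8-0->q8; q8-1->q11; q9-0->q9; q9-1->q12; q10-0->q12; q10-1->q5; q11-0->q8; q11-1->q13; q12-0->q12; q12-1->q14; q13-0->q14; q13-1->q5; q14-0->q14; q14-1->q14

Build one automaton per condition and run them in lockstep. One (5 states) tracks whether and how much of `0110` has been seen; the other (6 states) tracks the count of `1`s, saturating at 5. Each combined state is a pair, one component from each; accept when both components accept. Minimizing collapses redundant product states.
With 15 states:
          0    1  
>  q0     q1   q2 
   q1     q1   q3 
   q2     q4   q5 
   q3     q4   q6 
   q4     q4   q7 
   q5     q8   q5 
   q6     q9   q5 
   q7     q8  q10 
   q8     q8  q11 
   q9     q9  q12 
   q10   q12   q5 
   q11    q8  q13 
   q12   q12  q14 
   q13   q14   q5 
 * q14   q14  q14 
(> = start, * = accepting)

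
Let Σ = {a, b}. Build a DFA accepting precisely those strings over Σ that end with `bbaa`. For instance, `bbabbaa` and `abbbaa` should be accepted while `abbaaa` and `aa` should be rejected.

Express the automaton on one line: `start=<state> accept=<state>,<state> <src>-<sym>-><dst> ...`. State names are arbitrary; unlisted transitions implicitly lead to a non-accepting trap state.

Remember how much of `bbaa` the current input suffix matches. State q0 means no match yet; q1 means the last symbol is `b`; q2 means the last 2 symbols are `bb`; q3 means the last 3 symbols are `bba`; q4 means the last 4 symbols are `bbaa`. Only q4 accepts. On a mismatch, fall back to the longest proper suffix that is still a prefix of `bbaa`.
        a   b  
>  q0   q0  q1 
   q1   q0  q2 
   q2   q3  q2 
   q3   q4  q1 
 * q4   q0  q1 
(> = start, * = accepting)

start=q0 accept=q4 q0-a->q0 q0-b->q1 q1-a->q0 q1-b->q2 q2-a->q3 q2-b->q2 q3-a->q4 q3-b->q1 q4-a->q0 q4-b->q1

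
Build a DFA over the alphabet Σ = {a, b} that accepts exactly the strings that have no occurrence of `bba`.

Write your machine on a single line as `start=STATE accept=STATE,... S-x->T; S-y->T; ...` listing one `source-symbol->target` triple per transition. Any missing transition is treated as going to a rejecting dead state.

This is the complement of 'contains `bba`'. Use the same substring-matching states — q0 through q3 holding how much of `bba` has just been matched — but flip the accepting set: everything except the trap q3 accepts.
With 4 states:
        a   b  
>* q0   q0  q1 
 * q1   q0  q2 
 * q2   q3  q2 
   q3   q3  q3 
(> = start, * = accepting)

start=q0; accept=q0,q1,q2; q0-a->q0; q0-b->q1; q1-a->q0; q1-b->q2; q2-a->q3; q2-b->q2; q3-a->q3; q3-b->q3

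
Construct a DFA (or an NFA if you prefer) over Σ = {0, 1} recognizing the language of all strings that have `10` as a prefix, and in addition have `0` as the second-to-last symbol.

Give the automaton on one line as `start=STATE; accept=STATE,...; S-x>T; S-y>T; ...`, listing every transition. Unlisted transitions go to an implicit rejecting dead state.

start=q0; accept=q4,q5; q0-0>q1; q0-1>q2; q1-0>q1; q1-1>q1; q2-0>q3; q2-1>q1; q3-0>q4; q3-1>q5; q4-0>q4; q4-1>q5; q5-0>q3; q5-1>q6; q6-0>q3; q6-1>q6

Build one automaton per condition and run them in lockstep. The first has 4 states tracking whether the input so far still matches the prefix `10`; the second has 7 states tracking the last 2 symbols read. A product state is a pair (one from each), accepting exactly when both do. Minimizing collapses redundant product states.
7 states suffice.
        0   1  
>  q0   q1  q2 
   q1   q1  q1 
   q2   q3  q1 
   q3   q4  q5 
 * q4   q4  q5 
 * q5   q3  q6 
   q6   q3  q6 
(> = start, * = accepting)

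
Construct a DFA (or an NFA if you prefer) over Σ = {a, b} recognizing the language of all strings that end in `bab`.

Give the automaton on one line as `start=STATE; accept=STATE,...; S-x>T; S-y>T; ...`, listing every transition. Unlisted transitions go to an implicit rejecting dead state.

start=s0; accept=s3; s0-a>s0; s0-b>s1; s1-a>s2; s1-b>s1; s2-a>s0; s2-b>s3; s3-a>s2; s3-b>s1

Let each state record the length of the longest suffix of the input read so far that is also a prefix of `bab`. s1 means the last symbol is `b`; s2 means the last 2 symbols are `ba`; s3 means the last 3 symbols are `bab`. Accept only at s3, where the string currently ends in `bab`.
A 4-state machine:
        a   b  
>  s0   s0  s1 
   s1   s2  s1 
   s2   s0  s3 
 * s3   s2  s1 
(> = start, * = accepting)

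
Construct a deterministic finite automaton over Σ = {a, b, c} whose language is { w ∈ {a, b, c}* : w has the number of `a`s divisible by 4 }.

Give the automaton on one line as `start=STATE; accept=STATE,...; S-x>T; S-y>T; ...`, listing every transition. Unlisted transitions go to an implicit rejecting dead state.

The only thing that matters is how many `a`s have appeared, reduced mod 4. Use one state per residue: q0 for 0, …, q3 for 3. Reading `a` moves to the next residue; anything else stays put. q0 is accepting.
A 4-state machine:
        a   b   c  
>* q0   q1  q0  q0 
   q1   q2  q1  q1 
   q2   q3  q2  q2 
   q3   q0  q3  q3 
(> = start, * = accepting)

start=q0; accept=q0; q0-a>q1; q0-b>q0; q0-c>q0; q1-a>q2; q1-b>q1; q1-c>q1; q2-a>q3; q2-b>q2; q2-c>q2; q3-a>q0; q3-b>q3; q3-c>q3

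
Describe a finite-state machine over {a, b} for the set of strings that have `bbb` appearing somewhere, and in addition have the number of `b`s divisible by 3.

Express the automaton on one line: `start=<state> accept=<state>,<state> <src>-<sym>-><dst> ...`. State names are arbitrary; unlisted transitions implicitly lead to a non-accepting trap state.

Build one automaton per condition and run them in lockstep. The first has 4 states tracking whether and how much of `bbb` has been seen; the second has 3 states tracking the count of `b`s modulo 3. A product state is a pair (one from each), accepting exactly when both do.
          a    b  
>  q0     q0   q1 
   q1     q2   q3 
   q2     q2   q4 
   q3     q5   q6 
   q4     q5   q7 
   q5     q5   q8 
 * q6     q6   q9 
   q7     q0   q9 
   q8     q0  q10 
   q9     q9  q11 
   q10    q2  q11 
   q11   q11   q6 
(> = start, * = accepting)

start=q0 accept=q6 q0-a->q0 q0-b->q1 q1-a->q2 q1-b->q3 q2-a->q2 q2-b->q4 q3-a->q5 q3-b->q6 q4-a->q5 q4-b->q7 q5-a->q5 q5-b->q8 q6-a->q6 q6-b->q9 q7-a->q0 q7-b->q9 q8-a->q0 q8-b->q10 q9-a->q9 q9-b->q11 q10-a->q2 q10-b->q11 q11-a->q11 q11-b->q6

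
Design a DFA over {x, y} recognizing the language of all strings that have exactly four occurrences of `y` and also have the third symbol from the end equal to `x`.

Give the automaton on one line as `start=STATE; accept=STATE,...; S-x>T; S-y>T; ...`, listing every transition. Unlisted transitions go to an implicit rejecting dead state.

Handle the two conditions separately and then intersect. One (6 states) tracks the count of `y`s, saturating at 5; the other (15 states) tracks the last 3 symbols read. Each combined state is a pair, one component from each; accept when both components accept. After merging equivalent states the machine shrinks.
A 17-state machine:
          x    y  
>  s0     s0   s1 
   s1     s1   s2 
   s2     s3   s4 
   s3     s3   s5 
   s4     s6   s7 
   s5     s6   s8 
   s6     s9  s10 
   s7    s11  s12 
 * s8    s11  s12 
   s9     s9  s13 
   s10   s14  s12 
   s11   s15  s12 
   s12   s12  s12 
 * s13   s14  s12 
 * s14   s15  s12 
   s15   s16  s12 
 * s16   s16  s12 
(> = start, * = accepting)

start=s0; accept=s8,s13,s14,s16; s0-x>s0; s0-y>s1; s1-x>s1; s1-y>s2; s2-x>s3; s2-y>s4; s3-x>s3; s3-y>s5; s4-x>s6; s4-y>s7; s5-x>s6; s5-y>s8; s6-x>s9; s6-y>s10; s7-x>s11; s7-y>s12; s8-x>s11; s8-y>s12; s9-x>s9; s9-y>s13; s10-x>s14; s10-y>s12; s11-x>s15; s11-y>s12; s12-x>s12; s12-y>s12; s13-x>s14; s13-y>s12; s14-x>s15; s14-y>s12; s15-x>s16; s15-y>s12; s16-x>s16; s16-y>s12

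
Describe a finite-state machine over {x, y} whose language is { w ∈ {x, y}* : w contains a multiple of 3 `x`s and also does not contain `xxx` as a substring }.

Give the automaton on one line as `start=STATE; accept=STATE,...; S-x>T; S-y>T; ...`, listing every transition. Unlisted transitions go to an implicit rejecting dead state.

start=s0; accept=s0,s8,s9; s0-x>s1; s0-y>s0; s1-x>s2; s1-y>s3; s2-x>s4; s2-y>s5; s3-x>s6; s3-y>s3; s4-x>s7; s4-y>s4; s5-x>s8; s5-y>s5; s6-x>s9; s6-y>s5; s7-x>s10; s7-y>s7; s8-x>s11; s8-y>s0; s9-x>s7; s9-y>s0; s10-x>s4; s10-y>s10; s11-x>s10; s11-y>s3

Run two small machines in parallel and take their product. One (3 states) tracks the count of `x`s modulo 3; the other (4 states) tracks partial matches of the forbidden pattern `xxx`. Each combined state is a pair, one component from each; accept when both components accept.
12 states suffice.
          x    y  
>* s0     s1   s0 
   s1     s2   s3 
   s2     s4   s5 
   s3     s6   s3 
   s4     s7   s4 
   s5     s8   s5 
   s6     s9   s5 
   s7    s10   s7 
 * s8    s11   s0 
 * s9     s7   s0 
   s10    s4  s10 
   s11   s10   s3 
(> = start, * = accepting)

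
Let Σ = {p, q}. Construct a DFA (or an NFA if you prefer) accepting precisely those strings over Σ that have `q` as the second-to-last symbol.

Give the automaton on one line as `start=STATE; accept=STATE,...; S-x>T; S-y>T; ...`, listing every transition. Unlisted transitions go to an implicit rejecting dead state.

start=s0; accept=s5,s6; s0-p>s1; s0-q>s2; s1-p>s3; s1-q>s4; s2-p>s5; s2-q>s6; s3-p>s3; s3-q>s4; s4-p>s5; s4-q>s6; s5-p>s3; s5-q>s4; s6-p>s5; s6-q>s6

Because acceptance depends on a position counted from the end, the machine has to buffer the most recent 2 symbols. Make each state the string of the last up-to-2 symbols read; on input `x` shift the window left and append `x`. Accept when the buffered window has length 2 and begins with `q`.
        p   q  
>  s0   s1  s2 
   s1   s3  s4 
   s2   s5  s6 
   s3   s3  s4 
   s4   s5  s6 
 * s5   s3  s4 
 * s6   s5  s6 
(> = start, * = accepting)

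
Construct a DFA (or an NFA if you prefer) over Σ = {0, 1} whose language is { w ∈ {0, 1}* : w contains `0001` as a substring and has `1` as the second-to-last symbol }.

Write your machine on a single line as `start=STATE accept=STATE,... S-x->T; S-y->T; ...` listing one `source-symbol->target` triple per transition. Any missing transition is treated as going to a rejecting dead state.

start=q0; accept=q5,q6; q0-0->q1; q0-1->q0; q1-0->q2; q1-1->q0; q2-0->q3; q2-1->q0; q3-0->q3; q3-1->q4; q4-0->q5; q4-1->q6; q5-0->q3; q5-1->q4; q6-0->q5; q6-1->q6

Handle the two conditions separately and then intersect. One (5 states) tracks whether and how much of `0001` has been seen; the other (7 states) tracks the last 2 symbols read. Each combined state is a pair, one component from each; accept when both components accept. After merging equivalent states the machine shrinks.
With 7 states:
        0   1  
>  q0   q1  q0 
   q1   q2  q0 
   q2   q3  q0 
   q3   q3  q4 
   q4   q5  q6 
 * q5   q3  q4 
 * q6   q5  q6 
(> = start, * = accepting)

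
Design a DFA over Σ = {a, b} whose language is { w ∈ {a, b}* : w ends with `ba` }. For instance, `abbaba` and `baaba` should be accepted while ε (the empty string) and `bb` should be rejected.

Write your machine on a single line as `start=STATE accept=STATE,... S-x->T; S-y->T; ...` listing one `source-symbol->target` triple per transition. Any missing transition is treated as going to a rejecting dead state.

start=S0; accept=S2; S0-a->S0; S0-b->S1; S1-a->S2; S1-b->S1; S2-a->S0; S2-b->S1

Remember how much of `ba` the current input suffix matches. State S0 means no match yet; S1 means the last symbol is `b`; S2 means the last 2 symbols are `ba`. Only S2 accepts. On a mismatch, fall back to the longest proper suffix that is still a prefix of `ba`.
A 3-state machine:
        a   b  
>  S0   S0  S1 
   S1   S2  S1 
 * S2   S0  S1 
(> = start, * = accepting)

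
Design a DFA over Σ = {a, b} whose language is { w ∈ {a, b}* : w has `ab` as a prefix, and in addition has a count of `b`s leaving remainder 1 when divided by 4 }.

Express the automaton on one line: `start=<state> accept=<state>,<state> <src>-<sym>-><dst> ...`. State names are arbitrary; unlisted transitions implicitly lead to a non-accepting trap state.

start=q0 accept=q4 q0-a->q1 q0-b->q2 q1-a->q3 q1-b->q4 q2-a->q2 q2-b->q5 q3-a->q3 q3-b->q2 q4-a->q4 q4-b->q6 q5-a->q5 q5-b->q7 q6-a->q6 q6-b->q8 q7-a->q7 q7-b->q3 q8-a->q8 q8-b->q9 q9-a->q9 q9-b->q4

Run two small machines in parallel and take their product. The first has 4 states tracking whether the input so far still matches the prefix `ab`; the second has 4 states tracking the count of `b`s modulo 4. A product state is a pair (one from each), accepting exactly when both do.
With 10 states:
        a   b  
>  q0   q1  q2 
   q1   q3  q4 
   q2   q2  q5 
   q3   q3  q2 
 * q4   q4  q6 
   q5   q5  q7 
   q6   q6  q8 
   q7   q7  q3 
   q8   q8  q9 
   q9   q9  q4 
(> = start, * = accepting)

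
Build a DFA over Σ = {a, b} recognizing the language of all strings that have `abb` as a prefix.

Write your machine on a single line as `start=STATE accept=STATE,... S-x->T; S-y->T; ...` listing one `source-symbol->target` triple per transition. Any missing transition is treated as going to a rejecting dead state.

Check the first 3 symbols one by one: q0 through q2 record how many have matched `abb` so far; any wrong symbol goes to the dead state q4. After all 3 match we enter the accepting sink q3.
5 states suffice.
        a   b  
>  q0   q1  q4 
   q1   q4  q2 
   q2   q4  q3 
 * q3   q3  q3 
   q4   q4  q4 
(> = start, * = accepting)

start=q0; accept=q3; q0-a->q1; q0-b->q4; q1-a->q4; q1-b->q2; q2-a->q4; q2-b->q3; q3-a->q3; q3-b->q3; q4-a->q4; q4-b->q4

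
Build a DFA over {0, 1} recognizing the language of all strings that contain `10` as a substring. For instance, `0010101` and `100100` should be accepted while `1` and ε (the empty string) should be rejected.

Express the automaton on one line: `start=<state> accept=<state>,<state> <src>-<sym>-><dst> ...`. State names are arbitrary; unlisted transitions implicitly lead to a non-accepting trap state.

States q0..q1 record the length of the longest prefix of `10` that matches the current input suffix. Reaching q2 means `10` has been seen, and we stay there forever. Accept from q2.
3 states suffice.
        0   1  
>  q0   q0  q1 
   q1   q2  q1 
 * q2   q2  q2 
(> = start, * = accepting)

start=q0 accept=q2 q0-0->q0 q0-1->q1 q1-0->q2 q1-1->q1 q2-0->q2 q2-1->q2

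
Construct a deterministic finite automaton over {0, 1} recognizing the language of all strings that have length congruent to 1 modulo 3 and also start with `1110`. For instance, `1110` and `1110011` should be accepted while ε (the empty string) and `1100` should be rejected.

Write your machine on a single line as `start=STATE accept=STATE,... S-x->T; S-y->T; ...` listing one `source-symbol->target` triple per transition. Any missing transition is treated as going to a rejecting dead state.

Build one automaton per condition and run them in lockstep. The first has 3 states tracking the input length modulo 3; the second has 6 states tracking whether the input so far still matches the prefix `1110`. A product state is a pair (one from each), accepting exactly when both do. Equivalent product states are then merged.
8 states suffice.
        0   1  
>  S0   S1  S2 
   S1   S1  S1 
   S2   S1  S3 
   S3   S1  S4 
   S4   S5  S1 
 * S5   S6  S6 
   S6   S7  S7 
   S7   S5  S5 
(> = start, * = accepting)

start=S0; accept=S5; S0-0->S1; S0-1->S2; S1-0->S1; S1-1->S1; S2-0->S1; S2-1->S3; S3-0->S1; S3-1->S4; S4-0->S5; S4-1->S1; S5-0->S6; S5-1->S6; S6-0->S7; S6-1->S7; S7-0->S5; S7-1->S5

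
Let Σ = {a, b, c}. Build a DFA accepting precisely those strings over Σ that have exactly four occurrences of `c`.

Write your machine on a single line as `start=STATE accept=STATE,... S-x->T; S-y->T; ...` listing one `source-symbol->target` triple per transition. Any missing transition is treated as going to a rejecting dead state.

start=q0; accept=q4; q0-a->q0; q0-b->q0; q0-c->q1; q1-a->q1; q1-b->q1; q1-c->q2; q2-a->q2; q2-b->q2; q2-c->q3; q3-a->q3; q3-b->q3; q3-c->q4; q4-a->q4; q4-b->q4; q4-c->q5; q5-a->q5; q5-b->q5; q5-c->q5

Only the number of `c`s matters, and only up to 5. Make a chain q0 → q1 → q2 → q3 → q4 → q5 advanced by each `c` (with q5 absorbing); every other symbol self-loops. The accepting set is {q4}.
A 6-state machine:
        a   b   c  
>  q0   q0  q0  q1 
   q1   q1  q1  q2 
   q2   q2  q2  q3 
   q3   q3  q3  q4 
 * q4   q4  q4  q5 
   q5   q5  q5  q5 
(> = start, * = accepting)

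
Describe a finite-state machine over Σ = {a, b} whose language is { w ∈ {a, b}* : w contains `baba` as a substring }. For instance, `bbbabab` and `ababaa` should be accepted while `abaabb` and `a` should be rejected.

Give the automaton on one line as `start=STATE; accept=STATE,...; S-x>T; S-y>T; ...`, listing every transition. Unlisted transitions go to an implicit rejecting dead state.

Track how much of `baba` has been matched so far: state q0 is no progress, q4 is the absorbing accept state reached once `baba` has occurred. Intermediate states record partial matches; on a mismatch, fall back to the longest reusable overlap.
With 5 states:
        a   b  
>  q0   q0  q1 
   q1   q2  q1 
   q2   q0  q3 
   q3   q4  q1 
 * q4   q4  q4 
(> = start, * = accepting)

start=q0; accept=q4; q0-a>q0; q0-b>q1; q1-a>q2; q1-b>q1; q2-a>q0; q2-b>q3; q3-a>q4; q3-b>q1; q4-a>q4; q4-b>q4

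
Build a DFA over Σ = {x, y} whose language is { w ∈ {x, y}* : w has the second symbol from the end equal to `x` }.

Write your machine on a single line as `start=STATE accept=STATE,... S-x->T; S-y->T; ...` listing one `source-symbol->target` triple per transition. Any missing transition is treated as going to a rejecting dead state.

A DFA must remember the last 2 symbols (since which symbol is second-to-last isn't known until the input ends). Use one state per possible window of the last ≤2 symbols; accept from those whose window starts with `x`.
A 7-state machine:
        x   y  
>  q0   q1  q2 
   q1   q3  q4 
   q2   q5  q6 
 * q3   q3  q4 
 * q4   q5  q6 
   q5   q3  q4 
   q6   q5  q6 
(> = start, * = accepting)

start=q0; accept=q3,q4; q0-x->q1; q0-y->q2; q1-x->q3; q1-y->q4; q2-x->q5; q2-y->q6; q3-x->q3; q3-y->q4; q4-x->q5; q4-y->q6; q5-x->q3; q5-y->q4; q6-x->q5; q6-y->q6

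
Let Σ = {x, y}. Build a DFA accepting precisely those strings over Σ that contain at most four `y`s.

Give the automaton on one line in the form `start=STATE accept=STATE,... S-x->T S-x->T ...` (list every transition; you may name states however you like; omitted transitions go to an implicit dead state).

start=s0 accept=s0,s1,s2,s3,s4 s0-x->s0 s0-y->s1 s1-x->s1 s1-y->s2 s2-x->s2 s2-y->s3 s3-x->s3 s3-y->s4 s4-x->s4 s4-y->s5 s5-x->s5 s5-y->s5

Only the number of `y`s matters, and only up to 5. Make a chain s0 → s1 → s2 → s3 → s4 → s5 advanced by each `y` (with s5 absorbing); every other symbol self-loops. The accepting set is {s0, s1, s2, s3, s4}.
        x   y  
>* s0   s0  s1 
 * s1   s1  s2 
 * s2   s2  s3 
 * s3   s3  s4 
 * s4   s4  s5 
   s5   s5  s5 
(> = start, * = accepting)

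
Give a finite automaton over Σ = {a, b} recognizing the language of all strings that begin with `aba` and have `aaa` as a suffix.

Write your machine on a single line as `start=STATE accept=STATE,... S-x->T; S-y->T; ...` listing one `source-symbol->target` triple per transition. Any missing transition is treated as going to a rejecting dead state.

start=s0; accept=s10; s0-a->s1; s0-b->s2; s1-a->s3; s1-b->s4; s2-a->s5; s2-b->s2; s3-a->s6; s3-b->s2; s4-a->s7; s4-b->s2; s5-a->s3; s5-b->s2; s6-a->s6; s6-b->s2; s7-a->s8; s7-b->s9; s8-a->s10; s8-b->s9; s9-a->s7; s9-b->s9; s10-a->s10; s10-b->s9

Build one automaton per condition and run them in lockstep. One (5 states) tracks whether the input so far still matches the prefix `aba`; the other (4 states) tracks how much of the suffix `aaa` has currently been matched. Each combined state is a pair, one component from each; accept when both components accept.
          a    b  
>  s0     s1   s2 
   s1     s3   s4 
   s2     s5   s2 
   s3     s6   s2 
   s4     s7   s2 
   s5     s3   s2 
   s6     s6   s2 
   s7     s8   s9 
   s8    s10   s9 
   s9     s7   s9 
 * s10   s10   s9 
(> = start, * = accepting)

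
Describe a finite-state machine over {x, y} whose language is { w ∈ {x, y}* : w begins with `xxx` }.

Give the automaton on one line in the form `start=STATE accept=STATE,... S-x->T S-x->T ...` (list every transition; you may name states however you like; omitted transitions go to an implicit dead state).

start=S0 accept=S3 S0-x->S1 S0-y->S4 S1-x->S2 S1-y->S4 S2-x->S3 S2-y->S4 S3-x->S3 S3-y->S3 S4-x->S4 S4-y->S4

Walk along `xxx` while the input agrees: from S0 take `x` to S1, and so on. Any deviation drops to the rejecting sink S4. Once S3 is reached the prefix is confirmed and every continuation is accepted.
        x   y  
>  S0   S1  S4 
   S1   S2  S4 
   S2   S3  S4 
 * S3   S3  S3 
   S4   S4  S4 
(> = start, * = accepting)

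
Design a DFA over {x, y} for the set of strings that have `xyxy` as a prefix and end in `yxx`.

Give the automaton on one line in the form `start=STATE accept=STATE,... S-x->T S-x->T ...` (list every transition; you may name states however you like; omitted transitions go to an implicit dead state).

start=s0 accept=s7 s0-x->s1 s0-y->s2 s1-x->s2 s1-y->s3 s2-x->s2 s2-y->s2 s3-x->s4 s3-y->s2 s4-x->s2 s4-y->s5 s5-x->s6 s5-y->s5 s6-x->s7 s6-y->s5 s7-x->s8 s7-y->s5 s8-x->s8 s8-y->s5

Build one automaton per condition and run them in lockstep. The first has 6 states tracking whether the input so far still matches the prefix `xyxy`; the second has 4 states tracking how much of the suffix `yxx` has currently been matched. A product state is a pair (one from each), accepting exactly when both do. Minimizing collapses redundant product states.
A 9-state machine:
        x   y  
>  s0   s1  s2 
   s1   s2  s3 
   s2   s2  s2 
   s3   s4  s2 
   s4   s2  s5 
   s5   s6  s5 
   s6   s7  s5 
 * s7   s8  s5 
   s8   s8  s5 
(> = start, * = accepting)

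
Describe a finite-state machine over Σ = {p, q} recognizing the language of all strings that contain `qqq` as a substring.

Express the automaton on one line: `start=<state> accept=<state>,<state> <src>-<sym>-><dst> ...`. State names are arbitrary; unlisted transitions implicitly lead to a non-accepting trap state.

Track how much of `qqq` has been matched so far: state s0 is no progress, s3 is the absorbing accept state reached once `qqq` has occurred. Intermediate states record partial matches; on a mismatch, fall back to the longest reusable overlap.
        p   q  
>  s0   s0  s1 
   s1   s0  s2 
   s2   s0  s3 
 * s3   s3  s3 
(> = start, * = accepting)

start=s0 accept=s3 s0-p->s0 s0-q->s1 s1-p->s0 s1-q->s2 s2-p->s0 s2-q->s3 s3-p->s3 s3-q->s3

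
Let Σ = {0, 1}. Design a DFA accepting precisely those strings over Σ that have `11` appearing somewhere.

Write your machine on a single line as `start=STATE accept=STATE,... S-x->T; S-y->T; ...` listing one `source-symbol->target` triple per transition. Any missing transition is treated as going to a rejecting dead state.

start=s0; accept=s2; s0-0->s0; s0-1->s1; s1-0->s0; s1-1->s2; s2-0->s2; s2-1->s2

Track how much of `11` has been matched so far: state s0 is no progress, s2 is the absorbing accept state reached once `11` has occurred. Intermediate states record partial matches; on a mismatch, fall back to the longest reusable overlap.
3 states suffice.
        0   1  
>  s0   s0  s1 
   s1   s0  s2 
 * s2   s2  s2 
(> = start, * = accepting)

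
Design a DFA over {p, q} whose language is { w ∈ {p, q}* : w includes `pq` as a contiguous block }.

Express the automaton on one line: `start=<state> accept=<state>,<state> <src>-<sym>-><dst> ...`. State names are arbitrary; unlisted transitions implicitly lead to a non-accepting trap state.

start=A accept=C A-p->B A-q->A B-p->B B-q->C C-p->C C-q->C

States A..B record the length of the longest prefix of `pq` that matches the current input suffix. Reaching C means `pq` has been seen, and we stay there forever. Accept from C.
With 3 states:
       p  q 
>  A   B  A 
   B   B  C 
 * C   C  C 
(> = start, * = accepting)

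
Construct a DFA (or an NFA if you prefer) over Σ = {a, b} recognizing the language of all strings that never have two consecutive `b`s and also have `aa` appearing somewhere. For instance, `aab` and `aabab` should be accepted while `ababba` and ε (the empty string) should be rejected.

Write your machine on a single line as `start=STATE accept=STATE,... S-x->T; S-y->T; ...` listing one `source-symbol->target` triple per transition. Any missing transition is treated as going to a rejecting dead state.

start=q0; accept=q3,q5; q0-a->q1; q0-b->q2; q1-a->q3; q1-b->q2; q2-a->q1; q2-b->q4; q3-a->q3; q3-b->q5; q4-a->q6; q4-b->q4; q5-a->q3; q5-b->q7; q6-a->q7; q6-b->q4; q7-a->q7; q7-b->q7

Run two small machines in parallel and take their product. The first has 3 states tracking partial matches of the forbidden pattern `bb`; the second has 3 states tracking whether and how much of `aa` has been seen. A product state is a pair (one from each), accepting exactly when both do.
With 8 states:
        a   b  
>  q0   q1  q2 
   q1   q3  q2 
   q2   q1  q4 
 * q3   q3  q5 
   q4   q6  q4 
 * q5   q3  q7 
   q6   q7  q4 
   q7   q7  q7 
(> = start, * = accepting)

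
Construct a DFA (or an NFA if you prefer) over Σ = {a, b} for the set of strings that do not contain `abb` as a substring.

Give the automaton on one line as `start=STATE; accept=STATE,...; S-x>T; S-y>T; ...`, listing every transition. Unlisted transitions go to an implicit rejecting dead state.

This is the complement of 'contains `abb`'. Use the same substring-matching states — s0 through s3 holding how much of `abb` has just been matched — but flip the accepting set: everything except the trap s3 accepts.
A 4-state machine:
        a   b  
>* s0   s1  s0 
 * s1   s1  s2 
 * s2   s1  s3 
   s3   s3  s3 
(> = start, * = accepting)

start=s0; accept=s0,s1,s2; s0-a>s1; s0-b>s0; s1-a>s1; s1-b>s2; s2-a>s1; s2-b>s3; s3-a>s3; s3-b>s3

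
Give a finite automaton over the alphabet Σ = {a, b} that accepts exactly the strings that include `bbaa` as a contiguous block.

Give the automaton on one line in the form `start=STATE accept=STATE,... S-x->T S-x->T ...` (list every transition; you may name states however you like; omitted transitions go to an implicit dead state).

start=s0 accept=s4 s0-a->s0 s0-b->s1 s1-a->s0 s1-b->s2 s2-a->s3 s2-b->s2 s3-a->s4 s3-b->s1 s4-a->s4 s4-b->s4

States s0..s3 record the length of the longest prefix of `bbaa` that matches the current input suffix. Reaching s4 means `bbaa` has been seen, and we stay there forever. Accept from s4.
5 states suffice.
        a   b  
>  s0   s0  s1 
   s1   s0  s2 
   s2   s3  s2 
   s3   s4  s1 
 * s4   s4  s4 
(> = start, * = accepting)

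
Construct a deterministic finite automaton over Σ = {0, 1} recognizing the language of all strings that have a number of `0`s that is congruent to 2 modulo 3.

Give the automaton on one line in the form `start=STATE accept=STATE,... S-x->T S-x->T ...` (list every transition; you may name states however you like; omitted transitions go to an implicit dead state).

start=q0 accept=q2 q0-0->q1 q0-1->q0 q1-0->q2 q1-1->q1 q2-0->q0 q2-1->q2

Keep the running count of `0`s modulo 3: each `0` advances along the cycle q0 → q1 → q2 → q0 while other symbols loop. Accept at q2.
        0   1  
>  q0   q1  q0 
   q1   q2  q1 
 * q2   q0  q2 
(> = start, * = accepting)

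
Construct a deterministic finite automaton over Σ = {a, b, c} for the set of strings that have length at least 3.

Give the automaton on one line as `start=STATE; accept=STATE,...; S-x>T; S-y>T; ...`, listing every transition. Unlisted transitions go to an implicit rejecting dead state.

start=S0; accept=S3,S4; S0-a>S1; S0-b>S1; S0-c>S1; S1-a>S2; S1-b>S2; S1-c>S2; S2-a>S3; S2-b>S3; S2-c>S3; S3-a>S4; S3-b>S4; S3-c>S4; S4-a>S4; S4-b>S4; S4-c>S4

Count input length up to 4: every symbol moves from S0 toward S4, which means 'more than 3' and absorbs. Accept from {S3, S4}.
5 states suffice.
        a   b   c  
>  S0   S1  S1  S1 
   S1   S2  S2  S2 
   S2   S3  S3  S3 
 * S3   S4  S4  S4 
 * S4   S4  S4  S4 
(> = start, * = accepting)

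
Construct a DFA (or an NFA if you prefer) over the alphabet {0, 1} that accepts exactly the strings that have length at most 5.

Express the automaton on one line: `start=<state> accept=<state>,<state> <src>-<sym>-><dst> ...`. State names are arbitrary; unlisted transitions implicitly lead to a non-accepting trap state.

start=A accept=A,B,C,D,E,F A-0->B A-1->B B-0->C B-1->C C-0->D C-1->D D-0->E D-1->E E-0->F E-1->F F-0->G F-1->G G-0->G G-1->G

Count input length up to 6: every symbol moves from A toward G, which means 'more than 5' and absorbs. Accept from {A, B, C, D, E, F}.
       0  1 
>* A   B  B 
 * B   C  C 
 * C   D  D 
 * D   E  E 
 * E   F  F 
 * F   G  G 
   G   G  G 
(> = start, * = accepting)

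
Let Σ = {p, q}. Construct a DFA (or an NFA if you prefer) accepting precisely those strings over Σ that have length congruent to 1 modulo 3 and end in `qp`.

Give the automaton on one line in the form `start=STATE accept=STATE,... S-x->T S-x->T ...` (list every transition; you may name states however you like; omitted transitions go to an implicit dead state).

Run two small machines in parallel and take their product. The first has 3 states tracking the input length modulo 3; the second has 3 states tracking how much of the suffix `qp` has currently been matched. A product state is a pair (one from each), accepting exactly when both do. Minimizing collapses redundant product states.
With 5 states:
        p   q  
>  s0   s1  s1 
   s1   s2  s2 
   s2   s0  s3 
   s3   s4  s1 
 * s4   s2  s2 
(> = start, * = accepting)

start=s0 accept=s4 s0-p->s1 s0-q->s1 s1-p->s2 s1-q->s2 s2-p->s0 s2-q->s3 s3-p->s4 s3-q->s1 s4-p->s2 s4-q->s2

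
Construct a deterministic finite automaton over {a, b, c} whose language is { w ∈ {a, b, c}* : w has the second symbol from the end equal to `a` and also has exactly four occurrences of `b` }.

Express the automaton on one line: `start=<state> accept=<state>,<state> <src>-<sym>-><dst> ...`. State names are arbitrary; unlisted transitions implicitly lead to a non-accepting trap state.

Build one automaton per condition and run them in lockstep. One (13 states) tracks the last 2 symbols read; the other (6 states) tracks the count of `b`s, saturating at 5. Each combined state is a pair, one component from each; accept when both components accept. After merging equivalent states the machine shrinks.
A 10-state machine:
        a   b   c  
>  q0   q0  q1  q0 
   q1   q1  q2  q1 
   q2   q2  q3  q2 
   q3   q4  q5  q3 
   q4   q4  q6  q3 
   q5   q7  q8  q5 
 * q6   q7  q8  q5 
   q7   q9  q8  q6 
   q8   q8  q8  q8 
 * q9   q9  q8  q6 
(> = start, * = accepting)

start=q0 accept=q6,q9 q0-a->q0 q0-b->q1 q0-c->q0 q1-a->q1 q1-b->q2 q1-c->q1 q2-a->q2 q2-b->q3 q2-c->q2 q3-a->q4 q3-b->q5 q3-c->q3 q4-a->q4 q4-b->q6 q4-c->q3 q5-a->q7 q5-b->q8 q5-c->q5 q6-a->q7 q6-b->q8 q6-c->q5 q7-a->q9 q7-b->q8 q7-c->q6 q8-a->q8 q8-b->q8 q8-c->q8 q9-a->q9 q9-b->q8 q9-c->q6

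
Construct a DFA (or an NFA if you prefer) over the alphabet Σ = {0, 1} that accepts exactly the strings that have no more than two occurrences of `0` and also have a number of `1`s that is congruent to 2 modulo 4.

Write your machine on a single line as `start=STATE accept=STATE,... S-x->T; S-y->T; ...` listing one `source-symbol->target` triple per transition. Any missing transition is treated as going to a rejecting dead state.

Run two small machines in parallel and take their product. The first has 4 states tracking the count of `0`s, saturating at 3; the second has 4 states tracking the count of `1`s modulo 4. A product state is a pair (one from each), accepting exactly when both do. Minimizing collapses redundant product states.
With 13 states:
          0    1  
>  S0     S1   S2 
   S1     S3   S4 
   S2     S4   S5 
   S3     S6   S7 
   S4     S7   S8 
 * S5     S8   S9 
   S6     S6   S6 
   S7     S6  S10 
 * S8    S10  S11 
   S9    S11   S0 
 * S10    S6  S12 
   S11   S12   S1 
   S12    S6   S3 
(> = start, * = accepting)

start=S0; accept=S5,S8,S10; S0-0->S1; S0-1->S2; S1-0->S3; S1-1->S4; S2-0->S4; S2-1->S5; S3-0->S6; S3-1->S7; S4-0->S7; S4-1->S8; S5-0->S8; S5-1->S9; S6-0->S6; S6-1->S6; S7-0->S6; S7-1->S10; S8-0->S10; S8-1->S11; S9-0->S11; S9-1->S0; S10-0->S6; S10-1->S12; S11-0->S12; S11-1->S1; S12-0->S6; S12-1->S3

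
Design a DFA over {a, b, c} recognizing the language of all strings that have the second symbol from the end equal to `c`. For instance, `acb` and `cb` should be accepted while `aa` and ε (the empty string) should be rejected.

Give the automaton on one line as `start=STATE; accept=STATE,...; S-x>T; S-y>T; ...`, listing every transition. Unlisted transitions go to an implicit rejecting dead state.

start=q0; accept=q10,q11,q12; q0-a>q1; q0-b>q2; q0-c>q3; q1-a>q4; q1-b>q5; q1-c>q6; q2-a>q7; q2-b>q8; q2-c>q9; q3-a>q10; q3-b>q11; q3-c>q12; q4-a>q4; q4-b>q5; q4-c>q6; q5-a>q7; q5-b>q8; q5-c>q9; q6-a>q10; q6-b>q11; q6-c>q12; q7-a>q4; q7-b>q5; q7-c>q6; q8-a>q7; q8-b>q8; q8-c>q9; q9-a>q10; q9-b>q11; q9-c>q12; q10-a>q4; q10-b>q5; q10-c>q6; q11-a>q7; q11-b>q8; q11-c>q9; q12-a>q10; q12-b>q11; q12-c>q12

Because acceptance depends on a position counted from the end, the machine has to buffer the most recent 2 symbols. Make each state the string of the last up-to-2 symbols read; on input `x` shift the window left and append `x`. Accept when the buffered window has length 2 and begins with `c`.
With 13 states:
          a    b    c  
>  q0     q1   q2   q3 
   q1     q4   q5   q6 
   q2     q7   q8   q9 
   q3    q10  q11  q12 
   q4     q4   q5   q6 
   q5     q7   q8   q9 
   q6    q10  q11  q12 
   q7     q4   q5   q6 
   q8     q7   q8   q9 
   q9    q10  q11  q12 
 * q10    q4   q5   q6 
 * q11    q7   q8   q9 
 * q12   q10  q11  q12 
(> = start, * = accepting)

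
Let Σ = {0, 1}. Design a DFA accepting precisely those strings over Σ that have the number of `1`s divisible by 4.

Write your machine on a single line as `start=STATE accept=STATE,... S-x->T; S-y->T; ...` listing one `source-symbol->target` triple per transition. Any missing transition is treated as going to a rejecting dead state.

Keep the running count of `1`s modulo 4: each `1` advances along the cycle S0 → S1 → S2 → S3 → S0 while other symbols loop. Accept at S0.
A 4-state machine:
        0   1  
>* S0   S0  S1 
   S1   S1  S2 
   S2   S2  S3 
   S3   S3  S0 
(> = start, * = accepting)

start=S0; accept=S0; S0-0->S0; S0-1->S1; S1-0->S1; S1-1->S2; S2-0->S2; S2-1->S3; S3-0->S3; S3-1->S0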